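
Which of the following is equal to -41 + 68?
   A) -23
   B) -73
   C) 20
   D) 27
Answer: D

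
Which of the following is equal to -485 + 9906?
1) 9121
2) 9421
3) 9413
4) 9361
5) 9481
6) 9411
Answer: 2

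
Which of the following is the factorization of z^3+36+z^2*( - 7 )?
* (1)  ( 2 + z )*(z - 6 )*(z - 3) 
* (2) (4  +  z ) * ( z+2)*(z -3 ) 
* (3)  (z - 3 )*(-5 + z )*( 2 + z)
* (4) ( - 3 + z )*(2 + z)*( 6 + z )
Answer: 1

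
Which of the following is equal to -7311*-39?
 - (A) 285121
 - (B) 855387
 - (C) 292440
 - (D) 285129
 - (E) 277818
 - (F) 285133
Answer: D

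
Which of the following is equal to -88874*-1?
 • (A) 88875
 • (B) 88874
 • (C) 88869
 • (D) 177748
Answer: B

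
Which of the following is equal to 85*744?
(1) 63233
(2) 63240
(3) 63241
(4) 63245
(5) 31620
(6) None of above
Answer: 2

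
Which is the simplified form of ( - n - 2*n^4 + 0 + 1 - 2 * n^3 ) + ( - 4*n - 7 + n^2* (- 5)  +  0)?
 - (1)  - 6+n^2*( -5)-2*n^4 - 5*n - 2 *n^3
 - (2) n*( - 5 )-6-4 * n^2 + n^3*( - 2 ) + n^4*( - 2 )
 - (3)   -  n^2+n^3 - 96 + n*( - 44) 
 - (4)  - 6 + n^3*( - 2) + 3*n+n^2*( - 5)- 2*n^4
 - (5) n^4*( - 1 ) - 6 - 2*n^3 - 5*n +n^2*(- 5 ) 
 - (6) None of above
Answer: 1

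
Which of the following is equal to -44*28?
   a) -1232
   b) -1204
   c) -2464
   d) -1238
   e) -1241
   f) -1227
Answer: a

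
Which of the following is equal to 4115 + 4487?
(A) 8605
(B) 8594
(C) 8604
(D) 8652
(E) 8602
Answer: E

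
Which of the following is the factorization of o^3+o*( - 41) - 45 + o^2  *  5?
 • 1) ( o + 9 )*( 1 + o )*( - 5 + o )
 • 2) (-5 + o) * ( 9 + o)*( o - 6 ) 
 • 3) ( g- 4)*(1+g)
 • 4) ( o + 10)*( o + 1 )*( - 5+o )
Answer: 1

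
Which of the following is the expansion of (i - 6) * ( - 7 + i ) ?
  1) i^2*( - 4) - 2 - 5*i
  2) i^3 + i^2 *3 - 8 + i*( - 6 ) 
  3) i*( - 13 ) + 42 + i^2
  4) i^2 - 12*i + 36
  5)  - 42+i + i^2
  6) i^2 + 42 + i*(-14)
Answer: 3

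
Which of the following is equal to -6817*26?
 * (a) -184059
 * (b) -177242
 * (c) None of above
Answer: b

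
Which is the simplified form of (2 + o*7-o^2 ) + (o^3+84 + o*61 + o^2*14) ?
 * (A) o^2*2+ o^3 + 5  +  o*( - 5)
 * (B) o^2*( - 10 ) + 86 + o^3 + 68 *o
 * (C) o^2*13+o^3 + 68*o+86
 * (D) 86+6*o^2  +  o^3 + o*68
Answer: C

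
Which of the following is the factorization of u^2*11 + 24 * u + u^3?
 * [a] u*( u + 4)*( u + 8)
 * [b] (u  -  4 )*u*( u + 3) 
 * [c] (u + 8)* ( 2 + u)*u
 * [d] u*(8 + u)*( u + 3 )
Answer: d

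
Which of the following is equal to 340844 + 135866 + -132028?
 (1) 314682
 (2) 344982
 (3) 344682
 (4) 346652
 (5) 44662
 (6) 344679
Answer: 3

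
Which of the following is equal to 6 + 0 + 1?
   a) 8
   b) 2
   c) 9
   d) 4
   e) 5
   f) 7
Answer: f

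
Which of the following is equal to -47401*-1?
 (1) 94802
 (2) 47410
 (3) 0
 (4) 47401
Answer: 4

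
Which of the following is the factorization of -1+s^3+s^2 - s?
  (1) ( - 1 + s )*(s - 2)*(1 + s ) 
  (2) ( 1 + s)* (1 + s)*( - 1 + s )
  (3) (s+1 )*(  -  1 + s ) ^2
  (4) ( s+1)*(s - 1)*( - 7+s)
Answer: 2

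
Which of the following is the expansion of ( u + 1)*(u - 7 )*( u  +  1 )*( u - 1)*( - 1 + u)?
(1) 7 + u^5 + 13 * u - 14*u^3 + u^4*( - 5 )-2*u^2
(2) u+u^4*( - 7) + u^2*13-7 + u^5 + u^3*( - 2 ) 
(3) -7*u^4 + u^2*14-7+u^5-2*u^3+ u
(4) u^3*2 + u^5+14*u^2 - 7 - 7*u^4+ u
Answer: 3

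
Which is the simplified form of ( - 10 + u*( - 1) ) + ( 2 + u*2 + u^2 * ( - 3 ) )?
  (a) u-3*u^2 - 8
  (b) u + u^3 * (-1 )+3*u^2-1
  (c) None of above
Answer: a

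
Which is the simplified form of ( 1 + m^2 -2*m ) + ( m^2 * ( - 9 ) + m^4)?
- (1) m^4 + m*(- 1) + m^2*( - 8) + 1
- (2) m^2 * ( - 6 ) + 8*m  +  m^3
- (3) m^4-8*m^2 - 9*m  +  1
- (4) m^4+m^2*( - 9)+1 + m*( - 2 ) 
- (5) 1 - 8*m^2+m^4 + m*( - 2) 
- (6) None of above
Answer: 5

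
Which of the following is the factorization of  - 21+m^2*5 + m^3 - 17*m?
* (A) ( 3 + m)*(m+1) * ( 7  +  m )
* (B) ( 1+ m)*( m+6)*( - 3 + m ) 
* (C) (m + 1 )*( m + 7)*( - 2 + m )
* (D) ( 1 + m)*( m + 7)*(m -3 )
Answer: D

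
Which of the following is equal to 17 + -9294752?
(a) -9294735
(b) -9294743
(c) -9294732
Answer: a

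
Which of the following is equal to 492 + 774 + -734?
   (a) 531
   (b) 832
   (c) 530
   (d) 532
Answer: d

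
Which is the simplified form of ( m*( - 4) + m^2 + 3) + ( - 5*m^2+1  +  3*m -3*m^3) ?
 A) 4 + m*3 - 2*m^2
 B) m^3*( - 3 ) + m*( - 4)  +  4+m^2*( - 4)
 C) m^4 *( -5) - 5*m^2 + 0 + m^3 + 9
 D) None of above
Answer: D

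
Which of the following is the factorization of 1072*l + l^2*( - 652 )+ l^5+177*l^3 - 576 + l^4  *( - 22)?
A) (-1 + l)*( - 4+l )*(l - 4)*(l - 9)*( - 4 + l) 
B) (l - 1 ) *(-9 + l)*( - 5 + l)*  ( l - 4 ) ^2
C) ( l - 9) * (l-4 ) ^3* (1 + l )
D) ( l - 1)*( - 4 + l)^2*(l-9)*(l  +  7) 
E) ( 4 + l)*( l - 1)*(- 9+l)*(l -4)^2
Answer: A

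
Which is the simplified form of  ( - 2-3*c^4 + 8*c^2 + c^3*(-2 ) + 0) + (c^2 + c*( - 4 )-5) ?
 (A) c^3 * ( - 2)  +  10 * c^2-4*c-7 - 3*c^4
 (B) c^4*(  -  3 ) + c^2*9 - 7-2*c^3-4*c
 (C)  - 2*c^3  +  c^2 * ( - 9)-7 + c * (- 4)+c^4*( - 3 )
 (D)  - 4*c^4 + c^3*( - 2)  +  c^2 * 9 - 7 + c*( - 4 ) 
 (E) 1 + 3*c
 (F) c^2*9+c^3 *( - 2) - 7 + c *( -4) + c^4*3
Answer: B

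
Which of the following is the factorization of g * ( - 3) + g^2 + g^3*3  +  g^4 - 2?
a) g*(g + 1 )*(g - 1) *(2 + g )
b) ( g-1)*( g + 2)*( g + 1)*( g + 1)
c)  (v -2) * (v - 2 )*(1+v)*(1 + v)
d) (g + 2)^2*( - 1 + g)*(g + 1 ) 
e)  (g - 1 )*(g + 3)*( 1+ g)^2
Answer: b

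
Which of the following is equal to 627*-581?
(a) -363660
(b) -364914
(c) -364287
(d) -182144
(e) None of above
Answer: c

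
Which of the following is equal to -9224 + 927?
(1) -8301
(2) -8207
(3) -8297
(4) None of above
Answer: 3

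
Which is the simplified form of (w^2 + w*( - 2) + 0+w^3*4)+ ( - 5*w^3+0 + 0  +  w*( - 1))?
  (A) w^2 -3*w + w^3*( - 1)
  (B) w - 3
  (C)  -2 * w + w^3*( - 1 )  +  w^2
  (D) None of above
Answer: A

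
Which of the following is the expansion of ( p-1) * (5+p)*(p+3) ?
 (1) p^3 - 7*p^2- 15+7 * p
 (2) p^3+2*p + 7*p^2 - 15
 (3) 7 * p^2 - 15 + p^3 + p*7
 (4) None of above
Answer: 3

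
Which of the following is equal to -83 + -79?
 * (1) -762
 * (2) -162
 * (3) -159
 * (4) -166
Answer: 2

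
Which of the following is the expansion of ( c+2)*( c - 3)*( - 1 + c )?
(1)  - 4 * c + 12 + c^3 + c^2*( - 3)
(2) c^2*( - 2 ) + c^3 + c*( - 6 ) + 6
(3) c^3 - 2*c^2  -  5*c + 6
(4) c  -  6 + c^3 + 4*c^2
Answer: 3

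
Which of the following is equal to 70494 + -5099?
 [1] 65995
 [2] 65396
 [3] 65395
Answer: 3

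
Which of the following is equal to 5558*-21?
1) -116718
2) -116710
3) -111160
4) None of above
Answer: 1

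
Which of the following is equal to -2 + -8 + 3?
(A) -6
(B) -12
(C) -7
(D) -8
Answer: C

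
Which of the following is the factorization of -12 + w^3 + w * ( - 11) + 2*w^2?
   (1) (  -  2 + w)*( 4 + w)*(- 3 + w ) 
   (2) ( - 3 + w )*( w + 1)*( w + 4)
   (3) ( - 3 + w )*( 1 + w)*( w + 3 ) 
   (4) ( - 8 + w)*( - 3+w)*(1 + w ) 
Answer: 2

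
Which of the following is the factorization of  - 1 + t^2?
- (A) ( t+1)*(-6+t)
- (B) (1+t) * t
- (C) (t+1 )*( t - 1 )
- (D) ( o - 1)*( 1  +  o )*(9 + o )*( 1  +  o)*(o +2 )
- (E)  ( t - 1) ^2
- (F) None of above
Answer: C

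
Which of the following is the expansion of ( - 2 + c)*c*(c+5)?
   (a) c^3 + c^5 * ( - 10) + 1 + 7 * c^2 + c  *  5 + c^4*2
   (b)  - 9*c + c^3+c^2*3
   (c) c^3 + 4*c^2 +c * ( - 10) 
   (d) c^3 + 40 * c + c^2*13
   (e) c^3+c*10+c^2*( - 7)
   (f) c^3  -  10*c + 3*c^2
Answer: f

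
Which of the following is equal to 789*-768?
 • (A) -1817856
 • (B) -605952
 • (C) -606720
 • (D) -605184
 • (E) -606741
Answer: B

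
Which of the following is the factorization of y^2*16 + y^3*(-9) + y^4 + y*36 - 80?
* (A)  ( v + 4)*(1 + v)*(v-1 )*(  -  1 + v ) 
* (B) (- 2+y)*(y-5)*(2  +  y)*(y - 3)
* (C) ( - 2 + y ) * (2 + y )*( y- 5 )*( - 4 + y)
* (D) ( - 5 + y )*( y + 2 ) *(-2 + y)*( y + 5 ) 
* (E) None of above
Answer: C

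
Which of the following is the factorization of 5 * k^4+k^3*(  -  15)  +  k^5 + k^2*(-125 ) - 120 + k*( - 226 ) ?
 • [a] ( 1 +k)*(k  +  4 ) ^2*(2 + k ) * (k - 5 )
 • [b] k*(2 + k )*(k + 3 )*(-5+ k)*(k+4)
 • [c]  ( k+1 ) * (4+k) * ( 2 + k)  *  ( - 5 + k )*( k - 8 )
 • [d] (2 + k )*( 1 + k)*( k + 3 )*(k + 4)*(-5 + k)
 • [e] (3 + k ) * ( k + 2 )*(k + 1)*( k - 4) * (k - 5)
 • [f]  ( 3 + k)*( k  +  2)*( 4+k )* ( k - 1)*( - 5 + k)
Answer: d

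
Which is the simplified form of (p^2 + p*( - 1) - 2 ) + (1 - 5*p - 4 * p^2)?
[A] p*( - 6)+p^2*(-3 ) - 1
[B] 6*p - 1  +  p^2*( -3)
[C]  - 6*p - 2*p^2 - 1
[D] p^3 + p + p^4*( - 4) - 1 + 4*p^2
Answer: A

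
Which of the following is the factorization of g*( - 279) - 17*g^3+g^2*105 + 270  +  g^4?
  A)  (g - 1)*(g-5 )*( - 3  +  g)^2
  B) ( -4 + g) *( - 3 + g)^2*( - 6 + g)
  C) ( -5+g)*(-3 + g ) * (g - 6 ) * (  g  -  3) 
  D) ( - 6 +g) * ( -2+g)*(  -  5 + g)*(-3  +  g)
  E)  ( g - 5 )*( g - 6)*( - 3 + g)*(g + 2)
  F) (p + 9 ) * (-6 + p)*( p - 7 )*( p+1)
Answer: C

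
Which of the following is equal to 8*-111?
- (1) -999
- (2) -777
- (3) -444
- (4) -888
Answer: 4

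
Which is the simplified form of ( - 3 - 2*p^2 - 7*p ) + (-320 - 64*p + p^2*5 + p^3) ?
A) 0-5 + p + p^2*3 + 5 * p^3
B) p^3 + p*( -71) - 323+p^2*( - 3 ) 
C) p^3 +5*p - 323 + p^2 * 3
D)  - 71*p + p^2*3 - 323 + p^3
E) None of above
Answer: D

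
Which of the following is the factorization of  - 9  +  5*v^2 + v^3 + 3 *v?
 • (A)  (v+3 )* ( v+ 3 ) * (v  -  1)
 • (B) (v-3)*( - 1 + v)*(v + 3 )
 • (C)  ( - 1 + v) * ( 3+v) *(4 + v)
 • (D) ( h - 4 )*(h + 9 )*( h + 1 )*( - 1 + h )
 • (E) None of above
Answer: A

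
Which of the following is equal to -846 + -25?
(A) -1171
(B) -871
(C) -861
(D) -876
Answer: B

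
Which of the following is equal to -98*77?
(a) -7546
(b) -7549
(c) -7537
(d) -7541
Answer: a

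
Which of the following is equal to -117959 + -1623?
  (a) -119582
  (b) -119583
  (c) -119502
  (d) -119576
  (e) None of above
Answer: a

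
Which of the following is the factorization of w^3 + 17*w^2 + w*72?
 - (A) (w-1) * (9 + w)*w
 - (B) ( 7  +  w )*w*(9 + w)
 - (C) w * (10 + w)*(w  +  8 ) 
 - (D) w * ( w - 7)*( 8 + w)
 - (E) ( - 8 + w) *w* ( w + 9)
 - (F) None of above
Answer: F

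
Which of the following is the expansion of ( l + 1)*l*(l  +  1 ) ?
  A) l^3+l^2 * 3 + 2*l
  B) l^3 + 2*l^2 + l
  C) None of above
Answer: B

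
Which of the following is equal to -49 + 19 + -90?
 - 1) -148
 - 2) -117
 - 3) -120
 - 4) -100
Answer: 3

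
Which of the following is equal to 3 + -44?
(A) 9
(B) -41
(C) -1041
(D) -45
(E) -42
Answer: B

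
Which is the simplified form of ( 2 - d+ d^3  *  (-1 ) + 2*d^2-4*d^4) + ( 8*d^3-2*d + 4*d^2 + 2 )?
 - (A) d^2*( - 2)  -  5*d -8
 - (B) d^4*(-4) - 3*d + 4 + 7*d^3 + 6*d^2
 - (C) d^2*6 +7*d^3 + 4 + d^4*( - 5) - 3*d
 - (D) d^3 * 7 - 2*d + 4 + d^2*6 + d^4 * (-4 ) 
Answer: B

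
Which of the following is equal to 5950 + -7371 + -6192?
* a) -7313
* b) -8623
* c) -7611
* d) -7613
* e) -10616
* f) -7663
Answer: d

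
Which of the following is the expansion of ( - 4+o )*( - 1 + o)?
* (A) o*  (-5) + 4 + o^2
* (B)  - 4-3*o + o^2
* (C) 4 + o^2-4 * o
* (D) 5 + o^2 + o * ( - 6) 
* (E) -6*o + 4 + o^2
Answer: A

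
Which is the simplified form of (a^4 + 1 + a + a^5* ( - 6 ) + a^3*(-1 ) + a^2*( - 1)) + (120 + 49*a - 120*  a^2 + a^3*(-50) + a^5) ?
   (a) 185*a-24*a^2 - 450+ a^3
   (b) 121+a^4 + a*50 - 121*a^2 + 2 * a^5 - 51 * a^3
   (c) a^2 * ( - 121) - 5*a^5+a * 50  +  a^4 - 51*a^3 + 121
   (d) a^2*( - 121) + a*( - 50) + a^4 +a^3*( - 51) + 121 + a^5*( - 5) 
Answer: c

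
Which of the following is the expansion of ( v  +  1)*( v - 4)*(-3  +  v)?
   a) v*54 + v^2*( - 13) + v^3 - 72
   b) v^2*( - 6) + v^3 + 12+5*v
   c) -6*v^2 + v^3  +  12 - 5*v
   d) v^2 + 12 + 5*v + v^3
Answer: b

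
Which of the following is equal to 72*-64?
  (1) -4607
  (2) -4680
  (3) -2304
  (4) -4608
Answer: 4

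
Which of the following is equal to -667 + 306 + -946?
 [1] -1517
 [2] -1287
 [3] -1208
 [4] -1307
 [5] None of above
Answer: 4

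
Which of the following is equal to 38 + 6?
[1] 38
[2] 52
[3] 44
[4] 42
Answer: 3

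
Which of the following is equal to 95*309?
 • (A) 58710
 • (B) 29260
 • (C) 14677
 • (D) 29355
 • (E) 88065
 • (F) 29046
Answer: D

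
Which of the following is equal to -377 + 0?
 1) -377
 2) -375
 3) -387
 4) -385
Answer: 1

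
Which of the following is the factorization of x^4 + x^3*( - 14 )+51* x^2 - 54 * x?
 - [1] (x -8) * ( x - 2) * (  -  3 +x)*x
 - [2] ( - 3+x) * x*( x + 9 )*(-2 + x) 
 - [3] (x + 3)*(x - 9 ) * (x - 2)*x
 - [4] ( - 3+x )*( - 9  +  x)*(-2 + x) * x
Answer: 4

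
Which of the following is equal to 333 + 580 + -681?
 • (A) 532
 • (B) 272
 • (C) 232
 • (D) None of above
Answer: C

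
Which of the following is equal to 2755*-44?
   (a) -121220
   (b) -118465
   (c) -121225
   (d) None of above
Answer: a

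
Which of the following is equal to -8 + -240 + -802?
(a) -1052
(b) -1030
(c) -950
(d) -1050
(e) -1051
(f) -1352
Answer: d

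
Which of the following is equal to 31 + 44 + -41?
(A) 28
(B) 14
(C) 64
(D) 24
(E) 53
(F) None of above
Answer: F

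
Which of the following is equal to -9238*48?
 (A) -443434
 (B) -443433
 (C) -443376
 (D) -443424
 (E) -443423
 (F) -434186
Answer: D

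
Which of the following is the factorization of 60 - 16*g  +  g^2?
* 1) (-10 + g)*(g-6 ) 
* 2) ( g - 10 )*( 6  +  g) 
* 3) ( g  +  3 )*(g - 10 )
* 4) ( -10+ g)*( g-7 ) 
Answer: 1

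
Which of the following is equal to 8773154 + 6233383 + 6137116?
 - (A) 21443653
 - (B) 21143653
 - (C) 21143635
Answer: B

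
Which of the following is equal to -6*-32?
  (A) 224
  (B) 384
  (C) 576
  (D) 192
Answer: D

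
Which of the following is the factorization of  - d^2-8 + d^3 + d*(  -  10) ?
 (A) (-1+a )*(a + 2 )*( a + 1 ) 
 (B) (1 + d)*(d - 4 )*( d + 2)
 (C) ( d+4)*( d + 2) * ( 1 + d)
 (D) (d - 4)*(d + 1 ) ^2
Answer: B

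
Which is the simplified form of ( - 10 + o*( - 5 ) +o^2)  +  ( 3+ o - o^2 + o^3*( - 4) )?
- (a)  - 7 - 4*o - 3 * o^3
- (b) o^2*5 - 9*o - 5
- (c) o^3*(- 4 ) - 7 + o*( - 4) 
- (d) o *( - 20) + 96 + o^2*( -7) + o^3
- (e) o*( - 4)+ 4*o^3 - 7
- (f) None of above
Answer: c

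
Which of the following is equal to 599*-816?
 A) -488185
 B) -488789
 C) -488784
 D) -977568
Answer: C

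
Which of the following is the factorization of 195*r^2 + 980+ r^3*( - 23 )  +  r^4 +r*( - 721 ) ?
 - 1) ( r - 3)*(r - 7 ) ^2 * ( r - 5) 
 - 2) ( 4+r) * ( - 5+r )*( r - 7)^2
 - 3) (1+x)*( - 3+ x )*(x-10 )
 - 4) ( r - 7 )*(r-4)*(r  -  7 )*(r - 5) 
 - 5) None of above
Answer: 4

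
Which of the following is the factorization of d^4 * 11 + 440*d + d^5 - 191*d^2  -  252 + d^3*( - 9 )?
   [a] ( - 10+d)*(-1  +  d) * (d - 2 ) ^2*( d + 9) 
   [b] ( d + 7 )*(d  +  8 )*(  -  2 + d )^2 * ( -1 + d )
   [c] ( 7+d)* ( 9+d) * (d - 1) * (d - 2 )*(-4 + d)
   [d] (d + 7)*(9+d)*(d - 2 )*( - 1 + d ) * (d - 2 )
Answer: d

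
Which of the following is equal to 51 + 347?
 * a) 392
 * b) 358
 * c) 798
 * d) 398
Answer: d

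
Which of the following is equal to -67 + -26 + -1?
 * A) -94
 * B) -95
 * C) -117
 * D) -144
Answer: A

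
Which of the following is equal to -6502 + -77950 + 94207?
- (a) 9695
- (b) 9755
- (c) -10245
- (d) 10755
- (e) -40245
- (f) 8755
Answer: b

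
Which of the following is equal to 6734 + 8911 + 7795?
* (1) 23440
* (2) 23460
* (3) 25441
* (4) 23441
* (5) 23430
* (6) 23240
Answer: 1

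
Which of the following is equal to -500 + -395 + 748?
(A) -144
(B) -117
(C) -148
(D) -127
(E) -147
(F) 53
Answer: E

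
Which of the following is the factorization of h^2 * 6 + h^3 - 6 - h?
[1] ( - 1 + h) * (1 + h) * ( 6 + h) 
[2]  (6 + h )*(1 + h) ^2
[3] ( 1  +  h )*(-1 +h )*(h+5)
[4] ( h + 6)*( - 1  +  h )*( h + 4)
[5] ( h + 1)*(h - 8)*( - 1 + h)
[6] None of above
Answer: 1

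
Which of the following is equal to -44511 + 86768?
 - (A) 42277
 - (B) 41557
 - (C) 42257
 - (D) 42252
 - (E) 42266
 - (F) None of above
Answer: C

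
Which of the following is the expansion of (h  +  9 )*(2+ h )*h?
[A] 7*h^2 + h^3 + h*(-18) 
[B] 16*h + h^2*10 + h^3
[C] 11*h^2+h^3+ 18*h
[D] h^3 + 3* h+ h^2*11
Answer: C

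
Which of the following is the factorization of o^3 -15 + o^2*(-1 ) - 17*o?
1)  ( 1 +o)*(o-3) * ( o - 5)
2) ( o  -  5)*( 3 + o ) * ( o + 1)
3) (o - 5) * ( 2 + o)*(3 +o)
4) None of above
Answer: 2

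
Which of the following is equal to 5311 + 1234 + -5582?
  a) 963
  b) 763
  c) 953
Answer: a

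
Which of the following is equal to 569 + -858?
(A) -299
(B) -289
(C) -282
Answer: B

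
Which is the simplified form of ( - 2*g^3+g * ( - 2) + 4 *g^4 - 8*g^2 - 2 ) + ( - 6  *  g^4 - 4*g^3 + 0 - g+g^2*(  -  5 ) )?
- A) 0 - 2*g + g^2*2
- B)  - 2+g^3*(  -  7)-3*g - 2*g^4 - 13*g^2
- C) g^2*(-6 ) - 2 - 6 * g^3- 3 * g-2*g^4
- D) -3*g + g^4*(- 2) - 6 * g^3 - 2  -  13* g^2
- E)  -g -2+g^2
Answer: D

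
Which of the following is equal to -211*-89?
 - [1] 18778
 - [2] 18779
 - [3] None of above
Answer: 2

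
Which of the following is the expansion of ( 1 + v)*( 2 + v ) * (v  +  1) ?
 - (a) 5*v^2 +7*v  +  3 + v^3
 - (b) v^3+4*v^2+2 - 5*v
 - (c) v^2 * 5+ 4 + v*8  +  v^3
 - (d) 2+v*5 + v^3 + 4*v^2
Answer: d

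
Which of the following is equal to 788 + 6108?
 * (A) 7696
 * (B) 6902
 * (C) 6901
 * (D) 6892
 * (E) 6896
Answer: E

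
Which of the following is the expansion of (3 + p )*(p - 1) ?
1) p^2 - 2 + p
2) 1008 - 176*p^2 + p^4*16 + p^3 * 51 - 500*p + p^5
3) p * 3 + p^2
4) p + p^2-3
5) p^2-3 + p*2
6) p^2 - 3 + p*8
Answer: 5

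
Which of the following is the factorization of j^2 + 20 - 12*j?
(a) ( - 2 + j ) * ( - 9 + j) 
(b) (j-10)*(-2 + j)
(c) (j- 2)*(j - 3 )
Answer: b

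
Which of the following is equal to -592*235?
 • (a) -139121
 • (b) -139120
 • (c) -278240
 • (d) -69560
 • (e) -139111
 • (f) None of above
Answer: b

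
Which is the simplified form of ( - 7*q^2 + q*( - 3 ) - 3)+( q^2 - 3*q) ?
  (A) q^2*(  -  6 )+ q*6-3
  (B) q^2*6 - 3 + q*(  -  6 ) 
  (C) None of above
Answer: C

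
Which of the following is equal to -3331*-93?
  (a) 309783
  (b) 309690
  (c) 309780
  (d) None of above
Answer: a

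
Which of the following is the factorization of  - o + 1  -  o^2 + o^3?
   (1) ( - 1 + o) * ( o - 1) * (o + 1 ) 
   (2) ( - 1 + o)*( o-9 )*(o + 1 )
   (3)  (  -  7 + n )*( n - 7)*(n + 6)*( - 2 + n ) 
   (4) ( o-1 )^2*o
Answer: 1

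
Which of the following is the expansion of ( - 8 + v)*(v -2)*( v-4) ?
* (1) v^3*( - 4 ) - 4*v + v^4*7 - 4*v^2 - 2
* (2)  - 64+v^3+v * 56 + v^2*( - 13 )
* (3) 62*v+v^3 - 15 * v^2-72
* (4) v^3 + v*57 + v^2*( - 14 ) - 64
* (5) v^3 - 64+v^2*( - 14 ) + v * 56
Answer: 5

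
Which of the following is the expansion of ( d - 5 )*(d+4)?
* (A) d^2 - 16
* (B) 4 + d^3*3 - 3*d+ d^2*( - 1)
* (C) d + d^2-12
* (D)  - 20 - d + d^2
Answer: D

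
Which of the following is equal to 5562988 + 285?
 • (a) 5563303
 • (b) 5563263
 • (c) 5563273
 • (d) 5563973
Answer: c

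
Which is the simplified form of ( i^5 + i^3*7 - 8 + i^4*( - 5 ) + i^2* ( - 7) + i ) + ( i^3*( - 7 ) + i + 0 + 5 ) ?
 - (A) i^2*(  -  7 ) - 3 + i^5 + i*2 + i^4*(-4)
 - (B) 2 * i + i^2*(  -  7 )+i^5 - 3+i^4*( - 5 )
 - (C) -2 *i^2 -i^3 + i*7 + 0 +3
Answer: B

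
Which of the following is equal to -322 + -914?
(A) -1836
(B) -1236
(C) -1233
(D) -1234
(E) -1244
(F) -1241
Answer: B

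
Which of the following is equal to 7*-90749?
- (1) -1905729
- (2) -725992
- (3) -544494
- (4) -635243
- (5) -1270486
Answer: 4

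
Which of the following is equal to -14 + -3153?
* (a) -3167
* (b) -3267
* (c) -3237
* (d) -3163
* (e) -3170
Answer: a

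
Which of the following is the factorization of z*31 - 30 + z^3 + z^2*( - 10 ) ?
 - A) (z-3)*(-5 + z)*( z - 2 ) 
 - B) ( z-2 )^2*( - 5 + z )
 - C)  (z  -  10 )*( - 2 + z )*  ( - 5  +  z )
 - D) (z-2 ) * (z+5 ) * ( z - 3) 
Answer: A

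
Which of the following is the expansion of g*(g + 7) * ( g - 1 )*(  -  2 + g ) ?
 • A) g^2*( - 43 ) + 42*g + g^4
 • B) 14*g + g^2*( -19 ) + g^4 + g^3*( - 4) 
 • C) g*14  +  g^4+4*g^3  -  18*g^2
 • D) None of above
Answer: D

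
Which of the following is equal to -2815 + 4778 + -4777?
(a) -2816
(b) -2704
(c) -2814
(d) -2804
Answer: c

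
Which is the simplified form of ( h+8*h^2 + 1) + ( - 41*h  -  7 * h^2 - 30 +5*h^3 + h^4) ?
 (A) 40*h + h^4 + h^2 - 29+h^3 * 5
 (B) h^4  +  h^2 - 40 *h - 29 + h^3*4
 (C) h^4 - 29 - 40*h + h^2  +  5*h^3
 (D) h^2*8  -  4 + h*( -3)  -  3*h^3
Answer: C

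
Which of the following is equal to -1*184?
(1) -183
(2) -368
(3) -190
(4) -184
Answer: 4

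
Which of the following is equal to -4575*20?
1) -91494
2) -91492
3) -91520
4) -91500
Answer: 4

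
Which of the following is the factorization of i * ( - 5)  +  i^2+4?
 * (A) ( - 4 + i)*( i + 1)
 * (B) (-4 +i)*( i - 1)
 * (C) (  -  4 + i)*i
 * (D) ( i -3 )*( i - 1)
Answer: B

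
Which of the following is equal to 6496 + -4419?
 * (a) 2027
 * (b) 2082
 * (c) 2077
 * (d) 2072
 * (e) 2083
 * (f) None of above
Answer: c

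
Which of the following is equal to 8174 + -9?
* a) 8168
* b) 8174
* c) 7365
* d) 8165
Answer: d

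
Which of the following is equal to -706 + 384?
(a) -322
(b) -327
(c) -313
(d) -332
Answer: a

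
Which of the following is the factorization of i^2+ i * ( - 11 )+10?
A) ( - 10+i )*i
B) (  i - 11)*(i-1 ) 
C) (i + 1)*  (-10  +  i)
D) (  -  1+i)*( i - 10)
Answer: D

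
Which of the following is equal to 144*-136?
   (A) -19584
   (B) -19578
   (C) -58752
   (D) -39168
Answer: A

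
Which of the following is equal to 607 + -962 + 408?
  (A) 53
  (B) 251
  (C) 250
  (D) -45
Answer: A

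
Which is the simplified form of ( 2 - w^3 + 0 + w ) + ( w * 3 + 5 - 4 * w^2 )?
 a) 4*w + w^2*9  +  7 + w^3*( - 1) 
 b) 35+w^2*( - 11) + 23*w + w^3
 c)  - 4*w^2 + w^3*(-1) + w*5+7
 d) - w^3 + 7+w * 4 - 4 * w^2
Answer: d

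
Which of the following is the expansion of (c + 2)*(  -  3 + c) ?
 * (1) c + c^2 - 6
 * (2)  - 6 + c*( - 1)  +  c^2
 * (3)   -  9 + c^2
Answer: 2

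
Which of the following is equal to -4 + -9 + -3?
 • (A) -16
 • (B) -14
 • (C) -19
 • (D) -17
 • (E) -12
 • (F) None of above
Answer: A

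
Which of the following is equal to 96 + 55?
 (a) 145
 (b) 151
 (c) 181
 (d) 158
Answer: b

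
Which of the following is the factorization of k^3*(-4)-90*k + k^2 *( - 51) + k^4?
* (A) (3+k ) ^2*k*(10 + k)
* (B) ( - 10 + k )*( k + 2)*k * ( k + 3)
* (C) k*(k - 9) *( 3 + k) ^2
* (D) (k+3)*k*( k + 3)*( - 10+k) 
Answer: D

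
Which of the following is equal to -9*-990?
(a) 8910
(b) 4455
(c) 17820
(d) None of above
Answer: a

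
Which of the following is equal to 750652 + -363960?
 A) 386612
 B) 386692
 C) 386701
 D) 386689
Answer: B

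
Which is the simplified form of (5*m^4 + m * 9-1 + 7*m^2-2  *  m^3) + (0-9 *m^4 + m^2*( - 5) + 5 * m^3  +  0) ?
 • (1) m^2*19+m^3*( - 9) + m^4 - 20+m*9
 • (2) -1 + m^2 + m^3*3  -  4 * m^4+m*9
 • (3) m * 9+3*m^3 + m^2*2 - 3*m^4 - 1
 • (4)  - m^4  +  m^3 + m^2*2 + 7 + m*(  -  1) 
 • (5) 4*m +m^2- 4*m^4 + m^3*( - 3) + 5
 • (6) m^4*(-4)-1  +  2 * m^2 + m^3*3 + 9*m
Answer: 6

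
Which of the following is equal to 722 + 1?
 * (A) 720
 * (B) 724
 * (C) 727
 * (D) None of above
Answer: D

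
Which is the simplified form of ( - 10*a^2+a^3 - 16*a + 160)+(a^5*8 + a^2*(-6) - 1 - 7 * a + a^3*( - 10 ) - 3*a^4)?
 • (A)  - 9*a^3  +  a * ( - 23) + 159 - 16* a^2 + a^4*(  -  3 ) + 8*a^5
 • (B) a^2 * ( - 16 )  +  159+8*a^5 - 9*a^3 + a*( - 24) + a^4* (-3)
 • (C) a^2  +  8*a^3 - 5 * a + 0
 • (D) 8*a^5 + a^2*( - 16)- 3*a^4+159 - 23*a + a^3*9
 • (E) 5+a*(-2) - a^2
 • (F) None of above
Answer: A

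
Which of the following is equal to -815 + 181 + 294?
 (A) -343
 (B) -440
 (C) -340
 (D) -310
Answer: C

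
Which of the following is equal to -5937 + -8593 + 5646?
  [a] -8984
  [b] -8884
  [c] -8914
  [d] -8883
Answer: b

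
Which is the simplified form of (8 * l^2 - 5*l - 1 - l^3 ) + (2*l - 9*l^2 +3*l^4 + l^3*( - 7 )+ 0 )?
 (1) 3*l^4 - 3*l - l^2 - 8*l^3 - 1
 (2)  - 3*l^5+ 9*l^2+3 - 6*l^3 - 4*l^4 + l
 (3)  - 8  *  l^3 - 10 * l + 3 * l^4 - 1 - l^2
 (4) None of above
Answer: 1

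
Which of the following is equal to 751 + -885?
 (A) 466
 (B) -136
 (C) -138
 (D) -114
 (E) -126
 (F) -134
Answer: F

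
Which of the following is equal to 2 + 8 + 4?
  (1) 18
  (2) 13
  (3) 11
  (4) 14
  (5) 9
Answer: 4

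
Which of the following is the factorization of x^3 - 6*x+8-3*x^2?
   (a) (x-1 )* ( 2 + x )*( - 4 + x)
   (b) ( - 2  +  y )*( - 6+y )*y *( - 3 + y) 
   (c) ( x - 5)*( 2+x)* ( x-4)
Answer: a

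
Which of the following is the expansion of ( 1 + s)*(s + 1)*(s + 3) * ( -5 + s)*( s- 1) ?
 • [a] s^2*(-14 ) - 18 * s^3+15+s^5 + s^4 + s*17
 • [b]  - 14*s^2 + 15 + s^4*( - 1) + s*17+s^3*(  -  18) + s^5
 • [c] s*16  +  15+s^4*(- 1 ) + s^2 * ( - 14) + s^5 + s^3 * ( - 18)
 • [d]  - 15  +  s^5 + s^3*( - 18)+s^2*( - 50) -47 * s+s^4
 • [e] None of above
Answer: b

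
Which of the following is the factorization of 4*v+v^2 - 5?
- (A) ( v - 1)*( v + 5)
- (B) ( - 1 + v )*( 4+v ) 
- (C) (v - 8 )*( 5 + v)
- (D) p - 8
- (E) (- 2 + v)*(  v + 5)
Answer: A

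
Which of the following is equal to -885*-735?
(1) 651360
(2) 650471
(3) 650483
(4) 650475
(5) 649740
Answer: 4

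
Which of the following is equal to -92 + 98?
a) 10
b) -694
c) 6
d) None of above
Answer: c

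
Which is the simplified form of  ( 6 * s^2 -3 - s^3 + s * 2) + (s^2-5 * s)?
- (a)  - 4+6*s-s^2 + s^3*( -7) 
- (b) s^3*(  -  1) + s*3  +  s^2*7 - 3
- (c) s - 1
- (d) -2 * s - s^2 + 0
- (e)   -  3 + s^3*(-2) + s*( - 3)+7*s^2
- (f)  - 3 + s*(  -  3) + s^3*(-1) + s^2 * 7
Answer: f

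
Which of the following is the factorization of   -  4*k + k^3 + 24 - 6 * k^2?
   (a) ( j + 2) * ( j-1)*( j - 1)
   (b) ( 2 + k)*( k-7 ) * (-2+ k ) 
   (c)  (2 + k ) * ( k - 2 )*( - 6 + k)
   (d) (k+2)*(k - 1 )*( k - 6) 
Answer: c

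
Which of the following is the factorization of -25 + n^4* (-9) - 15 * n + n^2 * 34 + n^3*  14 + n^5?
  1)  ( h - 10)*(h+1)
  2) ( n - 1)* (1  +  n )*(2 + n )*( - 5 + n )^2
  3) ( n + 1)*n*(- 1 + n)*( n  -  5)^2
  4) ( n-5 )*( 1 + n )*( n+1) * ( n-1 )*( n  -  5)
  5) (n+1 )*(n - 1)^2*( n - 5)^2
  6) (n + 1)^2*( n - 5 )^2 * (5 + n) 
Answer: 4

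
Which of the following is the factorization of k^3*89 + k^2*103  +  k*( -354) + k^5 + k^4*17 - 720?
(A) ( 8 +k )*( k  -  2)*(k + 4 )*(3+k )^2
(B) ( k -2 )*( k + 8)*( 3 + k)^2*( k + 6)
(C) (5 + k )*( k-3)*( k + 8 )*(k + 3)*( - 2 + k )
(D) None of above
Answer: D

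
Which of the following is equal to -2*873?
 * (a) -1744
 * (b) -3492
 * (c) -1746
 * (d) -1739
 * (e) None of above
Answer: c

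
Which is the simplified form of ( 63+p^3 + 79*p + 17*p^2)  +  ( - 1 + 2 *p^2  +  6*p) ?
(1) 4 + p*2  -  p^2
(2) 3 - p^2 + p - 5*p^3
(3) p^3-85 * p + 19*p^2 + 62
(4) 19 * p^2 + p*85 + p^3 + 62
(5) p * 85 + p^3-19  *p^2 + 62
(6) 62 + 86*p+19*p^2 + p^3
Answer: 4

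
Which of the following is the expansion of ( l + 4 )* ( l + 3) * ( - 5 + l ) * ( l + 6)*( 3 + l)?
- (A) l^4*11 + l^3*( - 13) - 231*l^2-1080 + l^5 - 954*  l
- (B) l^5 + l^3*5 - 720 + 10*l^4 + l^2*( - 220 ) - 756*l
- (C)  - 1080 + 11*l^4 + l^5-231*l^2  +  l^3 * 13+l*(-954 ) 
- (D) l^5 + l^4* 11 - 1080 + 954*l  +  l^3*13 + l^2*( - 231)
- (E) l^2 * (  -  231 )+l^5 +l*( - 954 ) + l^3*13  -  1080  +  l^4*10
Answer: C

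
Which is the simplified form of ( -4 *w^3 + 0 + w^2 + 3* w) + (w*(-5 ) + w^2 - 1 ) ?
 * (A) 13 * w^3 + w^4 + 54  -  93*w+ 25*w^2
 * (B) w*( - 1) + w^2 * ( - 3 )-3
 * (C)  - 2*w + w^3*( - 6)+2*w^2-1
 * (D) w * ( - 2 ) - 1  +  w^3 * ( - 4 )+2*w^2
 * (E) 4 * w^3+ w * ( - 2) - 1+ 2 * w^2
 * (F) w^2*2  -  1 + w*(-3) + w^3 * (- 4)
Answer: D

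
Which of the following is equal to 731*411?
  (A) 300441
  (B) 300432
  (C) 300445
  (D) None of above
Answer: A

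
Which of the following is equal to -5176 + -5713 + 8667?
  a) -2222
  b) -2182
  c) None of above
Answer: a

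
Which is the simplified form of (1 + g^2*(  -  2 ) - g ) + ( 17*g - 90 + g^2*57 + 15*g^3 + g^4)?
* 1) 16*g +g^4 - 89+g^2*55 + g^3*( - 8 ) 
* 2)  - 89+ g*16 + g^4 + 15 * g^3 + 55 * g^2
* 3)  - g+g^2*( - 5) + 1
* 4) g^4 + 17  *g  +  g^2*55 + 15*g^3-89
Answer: 2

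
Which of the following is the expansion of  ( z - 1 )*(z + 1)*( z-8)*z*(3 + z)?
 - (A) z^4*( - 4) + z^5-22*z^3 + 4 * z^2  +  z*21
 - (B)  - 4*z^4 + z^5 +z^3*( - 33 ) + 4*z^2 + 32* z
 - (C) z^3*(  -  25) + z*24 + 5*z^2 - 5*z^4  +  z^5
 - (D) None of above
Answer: C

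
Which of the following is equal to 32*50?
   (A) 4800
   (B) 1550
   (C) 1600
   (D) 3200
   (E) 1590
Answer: C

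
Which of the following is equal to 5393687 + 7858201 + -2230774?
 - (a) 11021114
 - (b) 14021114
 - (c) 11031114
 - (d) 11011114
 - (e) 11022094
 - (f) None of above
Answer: a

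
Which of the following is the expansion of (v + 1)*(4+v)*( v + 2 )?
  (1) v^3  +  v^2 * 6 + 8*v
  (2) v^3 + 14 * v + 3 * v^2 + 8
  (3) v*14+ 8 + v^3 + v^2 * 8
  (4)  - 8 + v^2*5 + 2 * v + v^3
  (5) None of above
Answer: 5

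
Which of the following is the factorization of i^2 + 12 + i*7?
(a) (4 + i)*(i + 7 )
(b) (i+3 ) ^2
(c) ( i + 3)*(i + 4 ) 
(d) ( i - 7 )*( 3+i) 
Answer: c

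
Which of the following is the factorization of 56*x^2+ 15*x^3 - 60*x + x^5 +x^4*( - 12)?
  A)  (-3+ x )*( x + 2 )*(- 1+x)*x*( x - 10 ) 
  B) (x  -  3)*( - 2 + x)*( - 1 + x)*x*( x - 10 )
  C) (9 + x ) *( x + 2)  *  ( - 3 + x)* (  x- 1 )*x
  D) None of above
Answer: A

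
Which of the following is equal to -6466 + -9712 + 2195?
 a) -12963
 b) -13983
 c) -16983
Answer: b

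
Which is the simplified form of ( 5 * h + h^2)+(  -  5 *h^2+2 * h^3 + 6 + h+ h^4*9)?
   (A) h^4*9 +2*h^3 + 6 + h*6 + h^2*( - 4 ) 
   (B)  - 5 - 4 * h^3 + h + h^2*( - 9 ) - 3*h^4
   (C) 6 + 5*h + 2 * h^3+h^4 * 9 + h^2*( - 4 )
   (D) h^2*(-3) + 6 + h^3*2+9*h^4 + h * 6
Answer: A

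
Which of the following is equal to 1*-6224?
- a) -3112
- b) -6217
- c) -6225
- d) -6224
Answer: d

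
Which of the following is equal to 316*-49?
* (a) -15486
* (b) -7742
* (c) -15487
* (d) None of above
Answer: d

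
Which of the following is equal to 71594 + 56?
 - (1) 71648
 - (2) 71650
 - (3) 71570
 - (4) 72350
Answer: 2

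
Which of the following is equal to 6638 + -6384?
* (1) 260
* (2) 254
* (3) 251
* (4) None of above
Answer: 2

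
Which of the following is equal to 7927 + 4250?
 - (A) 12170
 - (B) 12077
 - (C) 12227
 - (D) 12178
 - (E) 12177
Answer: E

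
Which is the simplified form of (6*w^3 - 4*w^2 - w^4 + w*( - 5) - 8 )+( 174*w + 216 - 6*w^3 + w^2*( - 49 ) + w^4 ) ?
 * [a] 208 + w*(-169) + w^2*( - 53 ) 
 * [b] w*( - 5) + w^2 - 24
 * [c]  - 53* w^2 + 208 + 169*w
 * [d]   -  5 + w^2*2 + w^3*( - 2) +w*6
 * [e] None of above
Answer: c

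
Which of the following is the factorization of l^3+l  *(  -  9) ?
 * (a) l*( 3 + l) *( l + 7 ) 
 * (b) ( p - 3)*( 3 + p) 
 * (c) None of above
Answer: c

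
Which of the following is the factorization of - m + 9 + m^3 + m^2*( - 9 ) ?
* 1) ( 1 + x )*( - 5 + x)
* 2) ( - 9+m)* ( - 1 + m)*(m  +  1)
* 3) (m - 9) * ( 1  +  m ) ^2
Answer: 2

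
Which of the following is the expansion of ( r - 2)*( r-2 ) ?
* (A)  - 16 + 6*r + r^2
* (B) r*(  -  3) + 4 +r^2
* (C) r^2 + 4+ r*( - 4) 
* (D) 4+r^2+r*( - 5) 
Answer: C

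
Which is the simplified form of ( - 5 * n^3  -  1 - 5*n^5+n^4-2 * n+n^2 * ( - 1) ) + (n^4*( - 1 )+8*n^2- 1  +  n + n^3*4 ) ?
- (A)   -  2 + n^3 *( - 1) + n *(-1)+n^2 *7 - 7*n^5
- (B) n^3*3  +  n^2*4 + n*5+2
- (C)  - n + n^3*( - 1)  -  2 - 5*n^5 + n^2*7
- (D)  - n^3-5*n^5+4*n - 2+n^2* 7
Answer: C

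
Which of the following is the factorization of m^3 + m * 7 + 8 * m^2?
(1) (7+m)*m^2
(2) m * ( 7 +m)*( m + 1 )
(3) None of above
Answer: 2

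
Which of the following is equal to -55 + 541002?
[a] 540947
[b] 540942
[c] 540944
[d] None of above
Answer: a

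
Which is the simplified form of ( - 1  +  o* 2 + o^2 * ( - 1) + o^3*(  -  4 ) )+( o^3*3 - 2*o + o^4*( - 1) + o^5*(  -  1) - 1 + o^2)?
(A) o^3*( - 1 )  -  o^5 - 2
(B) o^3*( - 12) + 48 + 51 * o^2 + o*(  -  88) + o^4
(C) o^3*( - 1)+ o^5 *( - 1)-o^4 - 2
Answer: C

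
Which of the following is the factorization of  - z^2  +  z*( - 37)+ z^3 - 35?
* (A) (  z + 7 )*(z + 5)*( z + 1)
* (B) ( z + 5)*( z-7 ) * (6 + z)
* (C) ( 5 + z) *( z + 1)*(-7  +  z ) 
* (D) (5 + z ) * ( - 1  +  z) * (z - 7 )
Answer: C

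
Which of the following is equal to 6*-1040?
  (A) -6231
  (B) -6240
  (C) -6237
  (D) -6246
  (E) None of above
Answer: B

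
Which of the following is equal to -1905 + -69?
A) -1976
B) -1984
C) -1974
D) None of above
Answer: C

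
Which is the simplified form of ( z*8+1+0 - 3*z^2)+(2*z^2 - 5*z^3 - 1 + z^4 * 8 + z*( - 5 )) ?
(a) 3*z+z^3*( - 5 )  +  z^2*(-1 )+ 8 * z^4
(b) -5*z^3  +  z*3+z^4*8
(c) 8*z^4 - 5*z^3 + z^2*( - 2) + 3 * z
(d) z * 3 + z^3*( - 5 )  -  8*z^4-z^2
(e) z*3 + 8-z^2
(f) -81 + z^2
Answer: a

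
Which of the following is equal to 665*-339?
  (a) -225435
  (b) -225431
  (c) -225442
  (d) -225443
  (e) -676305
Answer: a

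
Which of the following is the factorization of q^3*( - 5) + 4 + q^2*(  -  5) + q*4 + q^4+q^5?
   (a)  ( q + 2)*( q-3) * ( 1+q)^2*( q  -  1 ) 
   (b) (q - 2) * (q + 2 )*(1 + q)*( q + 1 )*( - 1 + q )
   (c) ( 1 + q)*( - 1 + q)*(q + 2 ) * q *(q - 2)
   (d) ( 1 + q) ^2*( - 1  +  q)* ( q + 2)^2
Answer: b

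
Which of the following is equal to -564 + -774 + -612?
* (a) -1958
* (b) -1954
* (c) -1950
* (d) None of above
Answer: c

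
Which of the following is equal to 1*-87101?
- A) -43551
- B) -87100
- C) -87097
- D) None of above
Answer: D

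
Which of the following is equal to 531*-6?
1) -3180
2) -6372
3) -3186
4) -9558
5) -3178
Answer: 3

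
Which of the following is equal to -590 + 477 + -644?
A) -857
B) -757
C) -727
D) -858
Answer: B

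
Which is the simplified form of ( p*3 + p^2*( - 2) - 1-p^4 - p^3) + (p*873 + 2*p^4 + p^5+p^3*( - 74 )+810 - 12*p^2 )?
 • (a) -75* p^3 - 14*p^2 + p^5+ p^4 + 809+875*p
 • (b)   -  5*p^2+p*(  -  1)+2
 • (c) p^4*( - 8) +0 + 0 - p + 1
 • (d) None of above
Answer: d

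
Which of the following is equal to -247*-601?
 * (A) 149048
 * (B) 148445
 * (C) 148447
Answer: C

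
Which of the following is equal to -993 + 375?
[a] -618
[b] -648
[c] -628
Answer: a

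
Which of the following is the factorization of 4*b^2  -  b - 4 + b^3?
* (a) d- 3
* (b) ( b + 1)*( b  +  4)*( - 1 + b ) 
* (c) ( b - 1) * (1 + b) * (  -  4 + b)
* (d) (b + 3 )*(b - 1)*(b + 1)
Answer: b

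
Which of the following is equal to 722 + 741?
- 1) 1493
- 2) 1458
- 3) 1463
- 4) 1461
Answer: 3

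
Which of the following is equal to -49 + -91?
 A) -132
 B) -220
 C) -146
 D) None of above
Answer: D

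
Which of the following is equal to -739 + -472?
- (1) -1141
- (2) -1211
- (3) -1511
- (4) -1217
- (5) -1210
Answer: 2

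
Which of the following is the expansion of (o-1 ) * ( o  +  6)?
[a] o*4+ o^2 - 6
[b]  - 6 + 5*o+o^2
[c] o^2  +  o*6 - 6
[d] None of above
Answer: b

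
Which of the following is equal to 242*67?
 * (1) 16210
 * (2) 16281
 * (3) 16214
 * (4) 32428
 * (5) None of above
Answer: 3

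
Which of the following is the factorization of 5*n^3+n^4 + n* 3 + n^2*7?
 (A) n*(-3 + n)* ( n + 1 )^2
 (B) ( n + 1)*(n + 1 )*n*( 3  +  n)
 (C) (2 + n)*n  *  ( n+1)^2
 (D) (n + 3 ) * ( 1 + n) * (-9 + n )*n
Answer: B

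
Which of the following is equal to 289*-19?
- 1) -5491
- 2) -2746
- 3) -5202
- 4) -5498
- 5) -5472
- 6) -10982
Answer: 1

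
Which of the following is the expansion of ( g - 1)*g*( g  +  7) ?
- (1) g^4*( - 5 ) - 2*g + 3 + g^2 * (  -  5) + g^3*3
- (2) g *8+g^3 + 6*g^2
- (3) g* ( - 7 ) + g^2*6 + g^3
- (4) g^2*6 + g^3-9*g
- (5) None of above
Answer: 3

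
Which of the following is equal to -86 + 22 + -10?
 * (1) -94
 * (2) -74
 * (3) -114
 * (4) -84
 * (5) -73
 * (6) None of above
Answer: 2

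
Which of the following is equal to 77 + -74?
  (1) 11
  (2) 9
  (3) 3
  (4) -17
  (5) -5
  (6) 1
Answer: 3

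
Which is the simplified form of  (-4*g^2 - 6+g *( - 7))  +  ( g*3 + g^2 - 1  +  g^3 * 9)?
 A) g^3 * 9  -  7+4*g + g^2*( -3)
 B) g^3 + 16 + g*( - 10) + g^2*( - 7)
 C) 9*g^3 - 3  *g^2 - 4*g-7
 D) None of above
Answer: C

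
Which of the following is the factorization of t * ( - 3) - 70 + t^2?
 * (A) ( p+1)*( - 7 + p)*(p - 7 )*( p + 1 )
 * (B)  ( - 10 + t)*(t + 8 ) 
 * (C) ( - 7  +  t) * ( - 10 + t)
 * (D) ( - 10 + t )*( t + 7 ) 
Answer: D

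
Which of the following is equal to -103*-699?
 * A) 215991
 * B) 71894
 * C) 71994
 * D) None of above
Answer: D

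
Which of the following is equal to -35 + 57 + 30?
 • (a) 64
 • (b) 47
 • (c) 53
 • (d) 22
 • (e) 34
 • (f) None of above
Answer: f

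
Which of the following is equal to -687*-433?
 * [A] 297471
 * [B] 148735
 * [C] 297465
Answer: A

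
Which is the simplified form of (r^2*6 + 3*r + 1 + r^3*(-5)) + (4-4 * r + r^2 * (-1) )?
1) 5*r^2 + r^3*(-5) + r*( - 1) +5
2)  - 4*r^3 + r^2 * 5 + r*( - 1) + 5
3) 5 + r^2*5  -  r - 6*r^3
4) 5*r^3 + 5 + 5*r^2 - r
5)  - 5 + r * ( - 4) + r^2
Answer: 1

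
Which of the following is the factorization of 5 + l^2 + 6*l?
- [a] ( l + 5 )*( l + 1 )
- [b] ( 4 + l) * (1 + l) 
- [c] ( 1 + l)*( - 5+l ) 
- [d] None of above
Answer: a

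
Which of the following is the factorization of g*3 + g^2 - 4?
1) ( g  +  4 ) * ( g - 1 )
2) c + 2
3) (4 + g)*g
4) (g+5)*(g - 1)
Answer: 1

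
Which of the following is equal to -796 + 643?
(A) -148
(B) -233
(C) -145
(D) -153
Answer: D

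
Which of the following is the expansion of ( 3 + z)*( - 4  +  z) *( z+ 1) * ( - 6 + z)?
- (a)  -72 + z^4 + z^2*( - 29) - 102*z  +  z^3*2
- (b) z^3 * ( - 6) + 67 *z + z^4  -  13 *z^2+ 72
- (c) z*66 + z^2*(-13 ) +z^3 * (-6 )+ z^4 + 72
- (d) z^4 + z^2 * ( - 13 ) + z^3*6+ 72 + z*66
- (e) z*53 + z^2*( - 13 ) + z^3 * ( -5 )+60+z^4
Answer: c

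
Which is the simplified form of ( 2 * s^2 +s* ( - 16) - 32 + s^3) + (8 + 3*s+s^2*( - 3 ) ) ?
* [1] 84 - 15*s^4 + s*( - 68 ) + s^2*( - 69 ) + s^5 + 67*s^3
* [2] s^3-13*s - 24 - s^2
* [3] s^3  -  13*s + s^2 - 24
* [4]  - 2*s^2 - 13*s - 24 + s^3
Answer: 2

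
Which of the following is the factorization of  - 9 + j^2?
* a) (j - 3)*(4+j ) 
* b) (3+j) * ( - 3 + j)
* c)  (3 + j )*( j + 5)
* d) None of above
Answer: b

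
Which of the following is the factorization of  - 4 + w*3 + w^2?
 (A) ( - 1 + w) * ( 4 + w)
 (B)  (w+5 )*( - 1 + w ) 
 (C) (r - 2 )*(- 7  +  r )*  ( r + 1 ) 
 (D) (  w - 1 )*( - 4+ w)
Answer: A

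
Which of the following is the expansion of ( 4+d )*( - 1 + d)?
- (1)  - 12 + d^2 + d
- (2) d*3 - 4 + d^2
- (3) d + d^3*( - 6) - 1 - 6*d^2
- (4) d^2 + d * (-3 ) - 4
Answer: 2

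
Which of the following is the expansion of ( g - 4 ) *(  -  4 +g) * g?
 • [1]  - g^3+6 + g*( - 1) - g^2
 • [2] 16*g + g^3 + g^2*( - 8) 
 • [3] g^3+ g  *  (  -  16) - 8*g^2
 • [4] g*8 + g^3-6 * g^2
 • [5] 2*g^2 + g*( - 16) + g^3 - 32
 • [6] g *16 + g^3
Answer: 2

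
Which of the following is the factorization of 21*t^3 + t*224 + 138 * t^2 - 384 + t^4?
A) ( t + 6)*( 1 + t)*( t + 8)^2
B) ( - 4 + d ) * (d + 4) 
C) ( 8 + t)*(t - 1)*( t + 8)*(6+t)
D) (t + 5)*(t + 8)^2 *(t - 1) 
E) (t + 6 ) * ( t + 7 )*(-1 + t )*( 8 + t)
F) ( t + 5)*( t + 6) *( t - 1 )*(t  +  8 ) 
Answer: C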